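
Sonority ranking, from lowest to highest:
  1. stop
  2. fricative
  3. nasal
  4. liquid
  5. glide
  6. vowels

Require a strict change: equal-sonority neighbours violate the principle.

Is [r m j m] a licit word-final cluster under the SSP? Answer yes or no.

/r/ — liquid, sonority 4.
/m/ — nasal, sonority 3.
/j/ — glide, sonority 5.
/m/ — nasal, sonority 3.
The profile is 4-3-5-3. Between /m/ (3) and /j/ (5) sonority does not fall, so the cluster violates the SSP.

no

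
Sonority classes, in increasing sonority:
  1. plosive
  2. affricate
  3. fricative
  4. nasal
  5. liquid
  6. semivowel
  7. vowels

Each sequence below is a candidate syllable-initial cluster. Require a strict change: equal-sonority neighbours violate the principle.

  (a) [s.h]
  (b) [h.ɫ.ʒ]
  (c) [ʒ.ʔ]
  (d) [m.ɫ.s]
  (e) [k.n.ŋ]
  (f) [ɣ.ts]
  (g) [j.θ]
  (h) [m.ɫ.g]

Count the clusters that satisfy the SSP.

(a) [s.h]: profile 3-3 — violates.
(b) [h.ɫ.ʒ]: profile 3-5-3 — violates.
(c) [ʒ.ʔ]: profile 3-1 — violates.
(d) [m.ɫ.s]: profile 4-5-3 — violates.
(e) [k.n.ŋ]: profile 1-4-4 — violates.
(f) [ɣ.ts]: profile 3-2 — violates.
(g) [j.θ]: profile 6-3 — violates.
(h) [m.ɫ.g]: profile 4-5-1 — violates.

0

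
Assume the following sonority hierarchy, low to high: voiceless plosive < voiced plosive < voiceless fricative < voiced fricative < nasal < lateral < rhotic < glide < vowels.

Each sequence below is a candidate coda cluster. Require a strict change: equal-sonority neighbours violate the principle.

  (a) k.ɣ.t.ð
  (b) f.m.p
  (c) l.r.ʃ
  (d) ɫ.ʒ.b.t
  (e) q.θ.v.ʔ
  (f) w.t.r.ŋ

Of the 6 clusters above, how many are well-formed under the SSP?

(a) k.ɣ.t.ð: profile 1-4-1-4 — violates.
(b) f.m.p: profile 3-5-1 — violates.
(c) l.r.ʃ: profile 6-7-3 — violates.
(d) ɫ.ʒ.b.t: profile 6-4-2-1 — obeys.
(e) q.θ.v.ʔ: profile 1-3-4-1 — violates.
(f) w.t.r.ŋ: profile 8-1-7-5 — violates.

1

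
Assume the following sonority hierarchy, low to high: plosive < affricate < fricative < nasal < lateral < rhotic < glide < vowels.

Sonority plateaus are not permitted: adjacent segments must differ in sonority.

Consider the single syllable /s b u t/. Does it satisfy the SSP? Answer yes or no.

no

Onset: /s/ is a fricative (sonority 3), /b/ is a plosive (sonority 1); then the nucleus /u/ (sonority 8).
Onset profile 3-1-8 — does not strictly rise throughout.
Coda: /t/ is a plosive (sonority 1).
Coda profile 8-1 — falls from the nucleus.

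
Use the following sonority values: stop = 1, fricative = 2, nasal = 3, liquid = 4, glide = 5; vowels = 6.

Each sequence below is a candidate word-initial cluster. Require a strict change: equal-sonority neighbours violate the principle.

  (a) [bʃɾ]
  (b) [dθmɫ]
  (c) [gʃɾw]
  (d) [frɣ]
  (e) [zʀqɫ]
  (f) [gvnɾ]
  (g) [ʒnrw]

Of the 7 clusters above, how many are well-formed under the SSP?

(a) sonority 1-2-4: well-formed.
(b) sonority 1-2-3-4: well-formed.
(c) sonority 1-2-4-5: well-formed.
(d) sonority 2-4-2: ill-formed.
(e) sonority 2-4-1-4: ill-formed.
(f) sonority 1-2-3-4: well-formed.
(g) sonority 2-3-4-5: well-formed.

5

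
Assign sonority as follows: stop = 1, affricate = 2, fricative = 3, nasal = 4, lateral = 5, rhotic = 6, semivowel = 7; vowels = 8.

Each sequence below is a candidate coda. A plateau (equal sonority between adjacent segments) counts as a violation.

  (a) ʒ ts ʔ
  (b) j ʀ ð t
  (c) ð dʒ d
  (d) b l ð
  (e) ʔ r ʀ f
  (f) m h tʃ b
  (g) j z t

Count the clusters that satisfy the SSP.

5

(a) 3-2-1 → obeys
(b) 7-6-3-1 → obeys
(c) 3-2-1 → obeys
(d) 1-5-3 → violates
(e) 1-6-6-3 → violates
(f) 4-3-2-1 → obeys
(g) 7-3-1 → obeys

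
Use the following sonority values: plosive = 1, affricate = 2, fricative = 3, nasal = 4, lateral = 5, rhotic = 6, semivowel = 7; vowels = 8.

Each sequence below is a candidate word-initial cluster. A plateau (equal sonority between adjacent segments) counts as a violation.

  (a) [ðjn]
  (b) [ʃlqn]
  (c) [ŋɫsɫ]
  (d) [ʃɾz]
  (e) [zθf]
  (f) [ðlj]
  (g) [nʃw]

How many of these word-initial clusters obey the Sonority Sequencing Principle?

1

(a) sonority 3-7-4: ill-formed.
(b) sonority 3-5-1-4: ill-formed.
(c) sonority 4-5-3-5: ill-formed.
(d) sonority 3-6-3: ill-formed.
(e) sonority 3-3-3: ill-formed.
(f) sonority 3-5-7: well-formed.
(g) sonority 4-3-7: ill-formed.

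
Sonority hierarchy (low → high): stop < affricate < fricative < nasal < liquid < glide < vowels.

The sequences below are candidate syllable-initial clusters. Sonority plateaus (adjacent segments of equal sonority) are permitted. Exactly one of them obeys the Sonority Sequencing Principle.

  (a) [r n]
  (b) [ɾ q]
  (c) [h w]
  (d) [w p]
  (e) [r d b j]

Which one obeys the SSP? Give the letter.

c

(a) 5-4 → violates
(b) 5-1 → violates
(c) 3-6 → obeys
(d) 6-1 → violates
(e) 5-1-1-6 → violates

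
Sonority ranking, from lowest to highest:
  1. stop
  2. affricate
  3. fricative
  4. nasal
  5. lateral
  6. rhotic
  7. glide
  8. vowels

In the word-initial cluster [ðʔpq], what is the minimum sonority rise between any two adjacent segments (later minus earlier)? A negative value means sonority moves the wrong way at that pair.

-2

/ð/ is a fricative (sonority 3).
/ʔ/ is a stop (sonority 1).
/p/ is a stop (sonority 1).
/q/ is a stop (sonority 1).
/ð/→/ʔ/: change -2.
/ʔ/→/p/: change +0.
/p/→/q/: change +0.
Minimum = -2.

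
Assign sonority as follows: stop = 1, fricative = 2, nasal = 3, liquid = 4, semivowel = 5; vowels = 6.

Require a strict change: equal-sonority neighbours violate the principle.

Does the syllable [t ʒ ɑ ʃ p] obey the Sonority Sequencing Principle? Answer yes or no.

Onset: /t/ is a stop (sonority 1), /ʒ/ is a fricative (sonority 2); then the nucleus /ɑ/ (sonority 6).
Onset profile 1-2-6 — rises to the nucleus.
Coda: /ʃ/ is a fricative (sonority 2), /p/ is a stop (sonority 1).
Coda profile 6-2-1 — falls from the nucleus.

yes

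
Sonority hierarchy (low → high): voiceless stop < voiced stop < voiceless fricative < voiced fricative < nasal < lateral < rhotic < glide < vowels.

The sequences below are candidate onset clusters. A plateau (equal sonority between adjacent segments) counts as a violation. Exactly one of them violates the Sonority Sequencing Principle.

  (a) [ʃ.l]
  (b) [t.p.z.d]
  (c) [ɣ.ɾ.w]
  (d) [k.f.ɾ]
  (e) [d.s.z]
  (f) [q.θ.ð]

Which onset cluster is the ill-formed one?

b

(a) sonority 3-6: well-formed.
(b) sonority 1-1-4-2: ill-formed.
(c) sonority 4-7-8: well-formed.
(d) sonority 1-3-7: well-formed.
(e) sonority 2-3-4: well-formed.
(f) sonority 1-3-4: well-formed.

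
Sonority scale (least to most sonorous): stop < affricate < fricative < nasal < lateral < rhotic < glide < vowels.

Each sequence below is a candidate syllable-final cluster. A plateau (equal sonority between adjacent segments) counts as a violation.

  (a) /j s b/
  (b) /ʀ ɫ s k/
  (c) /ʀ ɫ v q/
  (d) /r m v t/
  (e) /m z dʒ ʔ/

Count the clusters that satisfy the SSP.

(a) 7-3-1 → obeys
(b) 6-5-3-1 → obeys
(c) 6-5-3-1 → obeys
(d) 6-4-3-1 → obeys
(e) 4-3-2-1 → obeys

5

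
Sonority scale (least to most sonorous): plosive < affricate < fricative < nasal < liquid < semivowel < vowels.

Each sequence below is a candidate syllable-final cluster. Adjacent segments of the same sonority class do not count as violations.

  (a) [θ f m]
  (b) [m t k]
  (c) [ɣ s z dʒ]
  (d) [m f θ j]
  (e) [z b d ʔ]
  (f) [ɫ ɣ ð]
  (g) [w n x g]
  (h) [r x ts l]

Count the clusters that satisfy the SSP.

(a) sonority 3-3-4: ill-formed.
(b) sonority 4-1-1: well-formed.
(c) sonority 3-3-3-2: well-formed.
(d) sonority 4-3-3-6: ill-formed.
(e) sonority 3-1-1-1: well-formed.
(f) sonority 5-3-3: well-formed.
(g) sonority 6-4-3-1: well-formed.
(h) sonority 5-3-2-5: ill-formed.

5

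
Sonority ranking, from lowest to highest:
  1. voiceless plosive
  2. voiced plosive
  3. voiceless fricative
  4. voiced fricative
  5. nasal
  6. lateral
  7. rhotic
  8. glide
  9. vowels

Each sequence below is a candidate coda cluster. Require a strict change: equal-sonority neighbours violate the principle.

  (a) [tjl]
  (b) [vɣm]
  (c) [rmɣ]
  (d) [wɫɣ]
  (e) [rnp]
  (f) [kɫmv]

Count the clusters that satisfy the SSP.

3

(a) [tjl]: profile 1-8-6 — violates.
(b) [vɣm]: profile 4-4-5 — violates.
(c) [rmɣ]: profile 7-5-4 — obeys.
(d) [wɫɣ]: profile 8-6-4 — obeys.
(e) [rnp]: profile 7-5-1 — obeys.
(f) [kɫmv]: profile 1-6-5-4 — violates.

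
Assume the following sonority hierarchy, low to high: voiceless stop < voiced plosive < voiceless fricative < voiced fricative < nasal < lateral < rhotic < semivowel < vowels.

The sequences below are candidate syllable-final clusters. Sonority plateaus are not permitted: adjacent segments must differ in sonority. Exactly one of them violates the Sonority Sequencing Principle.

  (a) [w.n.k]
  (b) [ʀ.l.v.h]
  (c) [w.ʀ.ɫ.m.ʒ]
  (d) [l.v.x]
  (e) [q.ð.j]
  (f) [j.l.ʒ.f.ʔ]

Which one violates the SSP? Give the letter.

e

(a) [w.n.k]: profile 8-5-1 — obeys.
(b) [ʀ.l.v.h]: profile 7-6-4-3 — obeys.
(c) [w.ʀ.ɫ.m.ʒ]: profile 8-7-6-5-4 — obeys.
(d) [l.v.x]: profile 6-4-3 — obeys.
(e) [q.ð.j]: profile 1-4-8 — violates.
(f) [j.l.ʒ.f.ʔ]: profile 8-6-4-3-1 — obeys.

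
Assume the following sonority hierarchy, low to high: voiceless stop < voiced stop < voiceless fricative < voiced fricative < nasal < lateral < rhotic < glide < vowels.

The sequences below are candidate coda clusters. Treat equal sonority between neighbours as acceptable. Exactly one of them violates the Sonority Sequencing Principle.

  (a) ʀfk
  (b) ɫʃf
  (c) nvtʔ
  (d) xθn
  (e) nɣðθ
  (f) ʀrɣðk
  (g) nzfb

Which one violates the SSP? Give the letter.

(a) sonority 7-3-1: well-formed.
(b) sonority 6-3-3: well-formed.
(c) sonority 5-4-1-1: well-formed.
(d) sonority 3-3-5: ill-formed.
(e) sonority 5-4-4-3: well-formed.
(f) sonority 7-7-4-4-1: well-formed.
(g) sonority 5-4-3-2: well-formed.

d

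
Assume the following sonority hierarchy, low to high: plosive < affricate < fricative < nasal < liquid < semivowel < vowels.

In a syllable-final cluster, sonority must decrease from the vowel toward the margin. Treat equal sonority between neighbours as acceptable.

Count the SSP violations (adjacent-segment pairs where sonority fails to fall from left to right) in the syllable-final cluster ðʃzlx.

/ð/ is a fricative (sonority 3).
/ʃ/ is a fricative (sonority 3).
/z/ is a fricative (sonority 3).
/l/ is a liquid (sonority 5).
/x/ is a fricative (sonority 3).
/ð/→/ʃ/: 3→3 (plateau, allowed) — ok.
/ʃ/→/z/: 3→3 (plateau, allowed) — ok.
/z/→/l/: 3→5 (does not fall) — violation.
/l/→/x/: 5→3 (falls) — ok.

1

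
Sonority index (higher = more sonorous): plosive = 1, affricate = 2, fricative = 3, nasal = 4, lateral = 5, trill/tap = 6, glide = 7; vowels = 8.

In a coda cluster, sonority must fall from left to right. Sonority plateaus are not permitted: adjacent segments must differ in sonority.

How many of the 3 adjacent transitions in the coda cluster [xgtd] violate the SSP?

/x/ — fricative, sonority 3.
/g/ — plosive, sonority 1.
/t/ — plosive, sonority 1.
/d/ — plosive, sonority 1.
/x/→/g/: 3→1 (falls) — ok.
/g/→/t/: 1→1 (plateau) — violation.
/t/→/d/: 1→1 (plateau) — violation.

2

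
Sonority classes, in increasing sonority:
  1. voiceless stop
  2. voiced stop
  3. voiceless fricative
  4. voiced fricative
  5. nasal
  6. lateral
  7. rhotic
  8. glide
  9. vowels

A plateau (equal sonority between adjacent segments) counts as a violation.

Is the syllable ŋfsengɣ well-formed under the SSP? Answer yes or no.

no

Onset: /ŋ/ is a nasal (sonority 5), /f/ is a voiceless fricative (sonority 3), /s/ is a voiceless fricative (sonority 3); then the nucleus /e/ (sonority 9).
Onset profile 5-3-3-9 — does not strictly rise throughout.
Coda: /n/ is a nasal (sonority 5), /g/ is a voiced stop (sonority 2), /ɣ/ is a voiced fricative (sonority 4).
Coda profile 9-5-2-4 — does not strictly fall throughout.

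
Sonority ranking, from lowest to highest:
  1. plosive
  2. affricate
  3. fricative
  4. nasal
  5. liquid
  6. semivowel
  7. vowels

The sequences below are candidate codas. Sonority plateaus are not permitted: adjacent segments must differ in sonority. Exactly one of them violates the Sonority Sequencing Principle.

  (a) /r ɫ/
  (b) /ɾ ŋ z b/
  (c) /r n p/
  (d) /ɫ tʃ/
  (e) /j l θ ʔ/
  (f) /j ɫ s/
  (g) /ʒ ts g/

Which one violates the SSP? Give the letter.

(a) /r ɫ/: profile 5-5 — violates.
(b) /ɾ ŋ z b/: profile 5-4-3-1 — obeys.
(c) /r n p/: profile 5-4-1 — obeys.
(d) /ɫ tʃ/: profile 5-2 — obeys.
(e) /j l θ ʔ/: profile 6-5-3-1 — obeys.
(f) /j ɫ s/: profile 6-5-3 — obeys.
(g) /ʒ ts g/: profile 3-2-1 — obeys.

a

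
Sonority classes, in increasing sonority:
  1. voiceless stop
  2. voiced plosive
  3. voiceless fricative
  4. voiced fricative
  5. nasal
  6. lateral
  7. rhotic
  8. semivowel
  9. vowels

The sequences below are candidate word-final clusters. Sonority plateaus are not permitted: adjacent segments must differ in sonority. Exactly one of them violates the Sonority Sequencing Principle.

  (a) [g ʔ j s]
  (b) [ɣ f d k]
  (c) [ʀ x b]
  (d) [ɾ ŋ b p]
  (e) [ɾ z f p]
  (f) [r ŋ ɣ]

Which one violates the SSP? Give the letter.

(a) 2-1-8-3 → violates
(b) 4-3-2-1 → obeys
(c) 7-3-2 → obeys
(d) 7-5-2-1 → obeys
(e) 7-4-3-1 → obeys
(f) 7-5-4 → obeys

a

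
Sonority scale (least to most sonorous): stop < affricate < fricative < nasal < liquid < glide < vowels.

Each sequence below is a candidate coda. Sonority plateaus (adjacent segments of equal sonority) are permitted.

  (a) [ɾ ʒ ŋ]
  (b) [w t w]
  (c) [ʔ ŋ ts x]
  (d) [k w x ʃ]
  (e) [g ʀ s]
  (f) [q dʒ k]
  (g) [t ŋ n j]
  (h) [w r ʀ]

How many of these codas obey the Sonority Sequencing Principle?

(a) 5-3-4 → violates
(b) 6-1-6 → violates
(c) 1-4-2-3 → violates
(d) 1-6-3-3 → violates
(e) 1-5-3 → violates
(f) 1-2-1 → violates
(g) 1-4-4-6 → violates
(h) 6-5-5 → obeys

1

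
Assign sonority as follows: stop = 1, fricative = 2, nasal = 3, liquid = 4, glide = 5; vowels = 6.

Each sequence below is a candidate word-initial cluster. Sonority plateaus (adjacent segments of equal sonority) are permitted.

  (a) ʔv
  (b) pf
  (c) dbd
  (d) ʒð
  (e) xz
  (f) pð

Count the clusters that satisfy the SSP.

(a) ʔv: profile 1-2 — obeys.
(b) pf: profile 1-2 — obeys.
(c) dbd: profile 1-1-1 — obeys.
(d) ʒð: profile 2-2 — obeys.
(e) xz: profile 2-2 — obeys.
(f) pð: profile 1-2 — obeys.

6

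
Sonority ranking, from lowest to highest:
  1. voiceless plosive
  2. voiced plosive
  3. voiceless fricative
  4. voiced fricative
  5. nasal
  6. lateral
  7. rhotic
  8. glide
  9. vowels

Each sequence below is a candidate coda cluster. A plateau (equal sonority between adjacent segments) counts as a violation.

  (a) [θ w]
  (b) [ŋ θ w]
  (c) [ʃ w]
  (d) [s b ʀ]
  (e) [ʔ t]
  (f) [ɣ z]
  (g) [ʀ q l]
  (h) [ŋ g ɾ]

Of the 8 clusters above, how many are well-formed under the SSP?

(a) sonority 3-8: ill-formed.
(b) sonority 5-3-8: ill-formed.
(c) sonority 3-8: ill-formed.
(d) sonority 3-2-7: ill-formed.
(e) sonority 1-1: ill-formed.
(f) sonority 4-4: ill-formed.
(g) sonority 7-1-6: ill-formed.
(h) sonority 5-2-7: ill-formed.

0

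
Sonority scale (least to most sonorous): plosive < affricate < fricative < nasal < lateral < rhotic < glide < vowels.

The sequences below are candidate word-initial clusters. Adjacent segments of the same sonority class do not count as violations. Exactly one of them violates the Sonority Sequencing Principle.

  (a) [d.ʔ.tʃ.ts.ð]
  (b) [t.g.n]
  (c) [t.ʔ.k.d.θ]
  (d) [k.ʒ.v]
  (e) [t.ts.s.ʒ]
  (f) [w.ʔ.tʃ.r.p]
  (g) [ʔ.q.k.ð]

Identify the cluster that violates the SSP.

f

(a) sonority 1-1-2-2-3: well-formed.
(b) sonority 1-1-4: well-formed.
(c) sonority 1-1-1-1-3: well-formed.
(d) sonority 1-3-3: well-formed.
(e) sonority 1-2-3-3: well-formed.
(f) sonority 7-1-2-6-1: ill-formed.
(g) sonority 1-1-1-3: well-formed.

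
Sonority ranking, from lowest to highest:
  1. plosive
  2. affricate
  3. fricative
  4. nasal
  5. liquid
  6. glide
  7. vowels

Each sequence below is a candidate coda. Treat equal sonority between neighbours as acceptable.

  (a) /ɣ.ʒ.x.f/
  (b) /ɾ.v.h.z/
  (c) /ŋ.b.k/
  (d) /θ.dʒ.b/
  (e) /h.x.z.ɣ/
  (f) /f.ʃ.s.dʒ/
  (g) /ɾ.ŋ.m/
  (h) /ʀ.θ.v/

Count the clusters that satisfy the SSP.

(a) /ɣ.ʒ.x.f/: profile 3-3-3-3 — obeys.
(b) /ɾ.v.h.z/: profile 5-3-3-3 — obeys.
(c) /ŋ.b.k/: profile 4-1-1 — obeys.
(d) /θ.dʒ.b/: profile 3-2-1 — obeys.
(e) /h.x.z.ɣ/: profile 3-3-3-3 — obeys.
(f) /f.ʃ.s.dʒ/: profile 3-3-3-2 — obeys.
(g) /ɾ.ŋ.m/: profile 5-4-4 — obeys.
(h) /ʀ.θ.v/: profile 5-3-3 — obeys.

8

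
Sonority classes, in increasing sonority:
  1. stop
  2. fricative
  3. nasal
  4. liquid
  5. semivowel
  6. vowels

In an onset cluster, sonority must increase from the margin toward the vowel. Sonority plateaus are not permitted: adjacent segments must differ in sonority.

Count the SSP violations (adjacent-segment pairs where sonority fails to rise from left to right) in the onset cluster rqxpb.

/r/ is a liquid (sonority 4).
/q/ is a stop (sonority 1).
/x/ is a fricative (sonority 2).
/p/ is a stop (sonority 1).
/b/ is a stop (sonority 1).
/r/→/q/: 4→1 (does not rise) — violation.
/q/→/x/: 1→2 (rises) — ok.
/x/→/p/: 2→1 (does not rise) — violation.
/p/→/b/: 1→1 (plateau) — violation.

3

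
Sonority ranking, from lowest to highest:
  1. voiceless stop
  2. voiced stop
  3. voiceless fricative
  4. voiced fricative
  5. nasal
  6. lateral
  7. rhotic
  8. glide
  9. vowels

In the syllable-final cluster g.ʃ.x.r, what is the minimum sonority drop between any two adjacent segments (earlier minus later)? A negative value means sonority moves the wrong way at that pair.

/g/ — voiced stop, sonority 2.
/ʃ/ — voiceless fricative, sonority 3.
/x/ — voiceless fricative, sonority 3.
/r/ — rhotic, sonority 7.
/g/→/ʃ/: change -1.
/ʃ/→/x/: change +0.
/x/→/r/: change -4.
Minimum = -4.

-4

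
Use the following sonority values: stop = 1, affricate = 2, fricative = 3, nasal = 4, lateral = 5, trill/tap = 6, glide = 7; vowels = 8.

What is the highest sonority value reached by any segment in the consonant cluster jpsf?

7

/j/: glide = 7.
/p/: stop = 1.
/s/: fricative = 3.
/f/: fricative = 3.
The maximum is 7.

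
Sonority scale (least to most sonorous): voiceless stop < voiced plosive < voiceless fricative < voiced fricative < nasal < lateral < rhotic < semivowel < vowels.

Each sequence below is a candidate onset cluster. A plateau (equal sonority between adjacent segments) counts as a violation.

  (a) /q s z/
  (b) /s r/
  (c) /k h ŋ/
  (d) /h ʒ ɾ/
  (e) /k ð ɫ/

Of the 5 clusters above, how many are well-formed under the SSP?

(a) /q s z/: profile 1-3-4 — obeys.
(b) /s r/: profile 3-7 — obeys.
(c) /k h ŋ/: profile 1-3-5 — obeys.
(d) /h ʒ ɾ/: profile 3-4-7 — obeys.
(e) /k ð ɫ/: profile 1-4-6 — obeys.

5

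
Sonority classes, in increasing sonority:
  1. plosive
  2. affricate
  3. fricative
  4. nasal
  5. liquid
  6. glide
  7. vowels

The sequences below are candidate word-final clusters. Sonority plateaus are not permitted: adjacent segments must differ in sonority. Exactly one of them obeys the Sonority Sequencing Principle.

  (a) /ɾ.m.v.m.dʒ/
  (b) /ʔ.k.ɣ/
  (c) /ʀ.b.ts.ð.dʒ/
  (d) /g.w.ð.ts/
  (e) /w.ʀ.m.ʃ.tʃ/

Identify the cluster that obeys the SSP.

e

(a) sonority 5-4-3-4-2: ill-formed.
(b) sonority 1-1-3: ill-formed.
(c) sonority 5-1-2-3-2: ill-formed.
(d) sonority 1-6-3-2: ill-formed.
(e) sonority 6-5-4-3-2: well-formed.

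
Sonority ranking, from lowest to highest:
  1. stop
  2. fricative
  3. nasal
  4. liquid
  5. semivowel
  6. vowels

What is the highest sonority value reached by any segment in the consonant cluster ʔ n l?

/ʔ/ — stop, sonority 1.
/n/ — nasal, sonority 3.
/l/ — liquid, sonority 4.
The maximum is 4.

4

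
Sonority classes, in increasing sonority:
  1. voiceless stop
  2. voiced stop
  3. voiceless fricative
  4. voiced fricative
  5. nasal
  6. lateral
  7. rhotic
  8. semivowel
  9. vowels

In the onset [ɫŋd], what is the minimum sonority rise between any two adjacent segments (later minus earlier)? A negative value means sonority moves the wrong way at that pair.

-3

/ɫ/ — lateral, sonority 6.
/ŋ/ — nasal, sonority 5.
/d/ — voiced stop, sonority 2.
/ɫ/→/ŋ/: change -1.
/ŋ/→/d/: change -3.
Minimum = -3.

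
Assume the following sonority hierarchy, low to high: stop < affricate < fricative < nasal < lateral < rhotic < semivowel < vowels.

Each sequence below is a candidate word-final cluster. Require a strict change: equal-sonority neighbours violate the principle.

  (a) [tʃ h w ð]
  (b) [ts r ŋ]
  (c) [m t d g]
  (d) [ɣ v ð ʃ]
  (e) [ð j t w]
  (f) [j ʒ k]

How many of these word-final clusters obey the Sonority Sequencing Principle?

(a) [tʃ h w ð]: profile 2-3-7-3 — violates.
(b) [ts r ŋ]: profile 2-6-4 — violates.
(c) [m t d g]: profile 4-1-1-1 — violates.
(d) [ɣ v ð ʃ]: profile 3-3-3-3 — violates.
(e) [ð j t w]: profile 3-7-1-7 — violates.
(f) [j ʒ k]: profile 7-3-1 — obeys.

1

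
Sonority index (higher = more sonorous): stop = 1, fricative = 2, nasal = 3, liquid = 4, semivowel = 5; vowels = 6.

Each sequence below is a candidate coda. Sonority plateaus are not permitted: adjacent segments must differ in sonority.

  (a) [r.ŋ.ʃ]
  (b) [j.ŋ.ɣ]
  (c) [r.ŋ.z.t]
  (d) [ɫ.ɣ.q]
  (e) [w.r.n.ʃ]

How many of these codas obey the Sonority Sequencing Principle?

(a) [r.ŋ.ʃ]: profile 4-3-2 — obeys.
(b) [j.ŋ.ɣ]: profile 5-3-2 — obeys.
(c) [r.ŋ.z.t]: profile 4-3-2-1 — obeys.
(d) [ɫ.ɣ.q]: profile 4-2-1 — obeys.
(e) [w.r.n.ʃ]: profile 5-4-3-2 — obeys.

5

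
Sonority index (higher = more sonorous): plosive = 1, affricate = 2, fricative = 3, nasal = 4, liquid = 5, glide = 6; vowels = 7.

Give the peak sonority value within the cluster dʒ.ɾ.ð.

/dʒ/: affricate = 2.
/ɾ/: liquid = 5.
/ð/: fricative = 3.
The maximum is 5.

5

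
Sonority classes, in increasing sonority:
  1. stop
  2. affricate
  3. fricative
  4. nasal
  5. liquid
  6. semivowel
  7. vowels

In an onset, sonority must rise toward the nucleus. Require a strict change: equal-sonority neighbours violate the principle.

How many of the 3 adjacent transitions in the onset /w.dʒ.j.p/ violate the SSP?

/w/: semivowel = 6.
/dʒ/: affricate = 2.
/j/: semivowel = 6.
/p/: stop = 1.
/w/→/dʒ/: 6→2 (does not rise) — violation.
/dʒ/→/j/: 2→6 (rises) — ok.
/j/→/p/: 6→1 (does not rise) — violation.

2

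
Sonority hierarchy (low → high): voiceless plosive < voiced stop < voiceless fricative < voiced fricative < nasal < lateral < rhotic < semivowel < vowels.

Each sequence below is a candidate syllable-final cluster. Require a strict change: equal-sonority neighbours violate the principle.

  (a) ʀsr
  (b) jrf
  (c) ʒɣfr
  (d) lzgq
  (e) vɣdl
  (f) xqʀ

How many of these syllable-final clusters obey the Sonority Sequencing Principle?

(a) sonority 7-3-7: ill-formed.
(b) sonority 8-7-3: well-formed.
(c) sonority 4-4-3-7: ill-formed.
(d) sonority 6-4-2-1: well-formed.
(e) sonority 4-4-2-6: ill-formed.
(f) sonority 3-1-7: ill-formed.

2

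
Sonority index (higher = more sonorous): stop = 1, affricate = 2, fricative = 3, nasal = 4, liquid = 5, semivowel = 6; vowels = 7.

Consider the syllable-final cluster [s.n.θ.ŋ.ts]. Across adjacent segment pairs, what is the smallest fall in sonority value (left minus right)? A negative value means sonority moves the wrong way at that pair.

-1

/s/ is a fricative (sonority 3).
/n/ is a nasal (sonority 4).
/θ/ is a fricative (sonority 3).
/ŋ/ is a nasal (sonority 4).
/ts/ is an affricate (sonority 2).
/s/→/n/: change -1.
/n/→/θ/: change +1.
/θ/→/ŋ/: change -1.
/ŋ/→/ts/: change +2.
Minimum = -1.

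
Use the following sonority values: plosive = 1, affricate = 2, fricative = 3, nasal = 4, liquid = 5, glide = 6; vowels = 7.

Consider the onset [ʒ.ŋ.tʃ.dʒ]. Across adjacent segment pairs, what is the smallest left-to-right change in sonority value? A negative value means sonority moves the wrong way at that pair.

-2

/ʒ/ is a fricative (sonority 3).
/ŋ/ is a nasal (sonority 4).
/tʃ/ is an affricate (sonority 2).
/dʒ/ is an affricate (sonority 2).
/ʒ/→/ŋ/: change +1.
/ŋ/→/tʃ/: change -2.
/tʃ/→/dʒ/: change +0.
Minimum = -2.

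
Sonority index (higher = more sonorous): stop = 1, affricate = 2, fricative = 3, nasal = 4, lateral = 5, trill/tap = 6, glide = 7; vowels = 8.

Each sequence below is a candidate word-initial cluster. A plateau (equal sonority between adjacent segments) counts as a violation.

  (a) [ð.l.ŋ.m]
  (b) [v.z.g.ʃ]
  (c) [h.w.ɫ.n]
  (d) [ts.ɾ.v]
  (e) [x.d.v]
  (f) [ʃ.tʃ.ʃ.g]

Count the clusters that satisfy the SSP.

0

(a) sonority 3-5-4-4: ill-formed.
(b) sonority 3-3-1-3: ill-formed.
(c) sonority 3-7-5-4: ill-formed.
(d) sonority 2-6-3: ill-formed.
(e) sonority 3-1-3: ill-formed.
(f) sonority 3-2-3-1: ill-formed.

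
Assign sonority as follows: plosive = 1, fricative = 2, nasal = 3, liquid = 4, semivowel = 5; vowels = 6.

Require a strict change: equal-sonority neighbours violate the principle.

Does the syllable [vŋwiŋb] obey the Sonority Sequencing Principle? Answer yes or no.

Onset: /v/ is a fricative (sonority 2), /ŋ/ is a nasal (sonority 3), /w/ is a semivowel (sonority 5); then the nucleus /i/ (sonority 6).
Onset profile 2-3-5-6 — rises to the nucleus.
Coda: /ŋ/ is a nasal (sonority 3), /b/ is a plosive (sonority 1).
Coda profile 6-3-1 — falls from the nucleus.

yes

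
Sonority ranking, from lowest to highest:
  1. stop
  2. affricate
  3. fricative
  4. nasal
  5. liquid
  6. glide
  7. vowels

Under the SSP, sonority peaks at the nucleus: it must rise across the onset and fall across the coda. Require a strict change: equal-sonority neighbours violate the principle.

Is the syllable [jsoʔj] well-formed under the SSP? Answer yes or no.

Onset: /j/ is a glide (sonority 6), /s/ is a fricative (sonority 3); then the nucleus /o/ (sonority 7).
Onset profile 6-3-7 — does not strictly rise throughout.
Coda: /ʔ/ is a stop (sonority 1), /j/ is a glide (sonority 6).
Coda profile 7-1-6 — does not strictly fall throughout.

no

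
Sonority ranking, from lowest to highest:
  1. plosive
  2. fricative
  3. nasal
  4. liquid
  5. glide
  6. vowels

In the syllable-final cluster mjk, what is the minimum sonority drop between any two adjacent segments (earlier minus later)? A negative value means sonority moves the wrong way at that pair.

/m/ — nasal, sonority 3.
/j/ — glide, sonority 5.
/k/ — plosive, sonority 1.
/m/→/j/: change -2.
/j/→/k/: change +4.
Minimum = -2.

-2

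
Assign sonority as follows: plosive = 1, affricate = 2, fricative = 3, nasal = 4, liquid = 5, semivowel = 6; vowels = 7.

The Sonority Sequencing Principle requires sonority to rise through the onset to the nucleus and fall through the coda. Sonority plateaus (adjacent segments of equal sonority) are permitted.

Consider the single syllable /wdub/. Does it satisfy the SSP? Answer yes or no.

Onset: /w/ is a semivowel (sonority 6), /d/ is a plosive (sonority 1); then the nucleus /u/ (sonority 7).
Onset profile 6-1-7 — does not rise throughout.
Coda: /b/ is a plosive (sonority 1).
Coda profile 7-1 — falls from the nucleus.

no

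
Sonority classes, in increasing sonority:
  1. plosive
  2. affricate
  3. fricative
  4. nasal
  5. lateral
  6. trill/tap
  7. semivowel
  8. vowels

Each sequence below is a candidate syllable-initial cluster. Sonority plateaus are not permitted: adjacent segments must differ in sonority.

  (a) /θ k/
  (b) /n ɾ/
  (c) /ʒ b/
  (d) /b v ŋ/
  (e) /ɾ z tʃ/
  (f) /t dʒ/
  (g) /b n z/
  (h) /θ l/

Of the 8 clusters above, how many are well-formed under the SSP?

4

(a) sonority 3-1: ill-formed.
(b) sonority 4-6: well-formed.
(c) sonority 3-1: ill-formed.
(d) sonority 1-3-4: well-formed.
(e) sonority 6-3-2: ill-formed.
(f) sonority 1-2: well-formed.
(g) sonority 1-4-3: ill-formed.
(h) sonority 3-5: well-formed.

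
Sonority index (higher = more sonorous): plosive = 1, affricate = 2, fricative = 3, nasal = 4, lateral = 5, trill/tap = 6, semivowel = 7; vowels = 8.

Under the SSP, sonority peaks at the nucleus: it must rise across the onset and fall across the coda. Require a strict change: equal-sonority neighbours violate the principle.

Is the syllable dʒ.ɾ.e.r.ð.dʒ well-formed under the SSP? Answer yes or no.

Onset: /dʒ/ is an affricate (sonority 2), /ɾ/ is a trill/tap (sonority 6); then the nucleus /e/ (sonority 8).
Onset profile 2-6-8 — rises to the nucleus.
Coda: /r/ is a trill/tap (sonority 6), /ð/ is a fricative (sonority 3), /dʒ/ is an affricate (sonority 2).
Coda profile 8-6-3-2 — falls from the nucleus.

yes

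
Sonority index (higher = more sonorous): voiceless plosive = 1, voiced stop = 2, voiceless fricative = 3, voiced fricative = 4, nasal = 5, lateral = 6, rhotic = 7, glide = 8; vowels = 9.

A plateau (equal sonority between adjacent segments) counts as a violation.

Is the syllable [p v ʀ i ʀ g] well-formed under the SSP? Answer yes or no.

yes

Onset: /p/ is a voiceless plosive (sonority 1), /v/ is a voiced fricative (sonority 4), /ʀ/ is a rhotic (sonority 7); then the nucleus /i/ (sonority 9).
Onset profile 1-4-7-9 — rises to the nucleus.
Coda: /ʀ/ is a rhotic (sonority 7), /g/ is a voiced stop (sonority 2).
Coda profile 9-7-2 — falls from the nucleus.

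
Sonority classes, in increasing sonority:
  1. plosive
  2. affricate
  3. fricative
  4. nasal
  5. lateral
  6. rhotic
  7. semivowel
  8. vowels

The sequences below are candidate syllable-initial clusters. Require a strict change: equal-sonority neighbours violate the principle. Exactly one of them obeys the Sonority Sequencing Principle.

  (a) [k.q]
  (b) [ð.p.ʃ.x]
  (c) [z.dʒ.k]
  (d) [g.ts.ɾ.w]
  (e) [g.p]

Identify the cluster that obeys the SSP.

(a) 1-1 → violates
(b) 3-1-3-3 → violates
(c) 3-2-1 → violates
(d) 1-2-6-7 → obeys
(e) 1-1 → violates

d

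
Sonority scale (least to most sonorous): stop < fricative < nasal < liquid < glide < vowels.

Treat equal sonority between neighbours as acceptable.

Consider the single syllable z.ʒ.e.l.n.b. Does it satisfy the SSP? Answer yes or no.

yes

Onset: /z/ is a fricative (sonority 2), /ʒ/ is a fricative (sonority 2); then the nucleus /e/ (sonority 6).
Onset profile 2-2-6 — rises to the nucleus.
Coda: /l/ is a liquid (sonority 4), /n/ is a nasal (sonority 3), /b/ is a stop (sonority 1).
Coda profile 6-4-3-1 — falls from the nucleus.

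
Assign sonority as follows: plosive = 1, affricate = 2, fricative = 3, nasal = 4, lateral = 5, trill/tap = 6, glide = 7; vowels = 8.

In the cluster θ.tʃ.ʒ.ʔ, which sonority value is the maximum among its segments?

3

/θ/: fricative = 3.
/tʃ/: affricate = 2.
/ʒ/: fricative = 3.
/ʔ/: plosive = 1.
The maximum is 3.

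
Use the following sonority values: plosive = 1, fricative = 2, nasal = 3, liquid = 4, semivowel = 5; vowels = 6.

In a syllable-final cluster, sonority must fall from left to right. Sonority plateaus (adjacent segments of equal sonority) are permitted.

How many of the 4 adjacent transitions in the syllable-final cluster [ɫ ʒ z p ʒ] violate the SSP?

1

/ɫ/: liquid = 4.
/ʒ/: fricative = 2.
/z/: fricative = 2.
/p/: plosive = 1.
/ʒ/: fricative = 2.
/ɫ/→/ʒ/: 4→2 (falls) — ok.
/ʒ/→/z/: 2→2 (plateau, allowed) — ok.
/z/→/p/: 2→1 (falls) — ok.
/p/→/ʒ/: 1→2 (does not fall) — violation.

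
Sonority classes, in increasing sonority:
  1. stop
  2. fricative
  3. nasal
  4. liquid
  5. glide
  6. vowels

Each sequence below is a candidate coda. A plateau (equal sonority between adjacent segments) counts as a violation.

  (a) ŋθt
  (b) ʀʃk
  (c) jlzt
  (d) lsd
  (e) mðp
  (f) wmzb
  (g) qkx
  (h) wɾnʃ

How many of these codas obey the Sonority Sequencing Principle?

7

(a) ŋθt: profile 3-2-1 — obeys.
(b) ʀʃk: profile 4-2-1 — obeys.
(c) jlzt: profile 5-4-2-1 — obeys.
(d) lsd: profile 4-2-1 — obeys.
(e) mðp: profile 3-2-1 — obeys.
(f) wmzb: profile 5-3-2-1 — obeys.
(g) qkx: profile 1-1-2 — violates.
(h) wɾnʃ: profile 5-4-3-2 — obeys.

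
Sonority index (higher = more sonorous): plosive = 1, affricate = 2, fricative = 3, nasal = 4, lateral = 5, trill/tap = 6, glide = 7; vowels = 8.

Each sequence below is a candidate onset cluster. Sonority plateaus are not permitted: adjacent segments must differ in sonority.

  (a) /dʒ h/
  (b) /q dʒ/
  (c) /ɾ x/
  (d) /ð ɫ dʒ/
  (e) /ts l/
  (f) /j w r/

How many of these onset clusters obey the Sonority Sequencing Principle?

(a) 2-3 → obeys
(b) 1-2 → obeys
(c) 6-3 → violates
(d) 3-5-2 → violates
(e) 2-5 → obeys
(f) 7-7-6 → violates

3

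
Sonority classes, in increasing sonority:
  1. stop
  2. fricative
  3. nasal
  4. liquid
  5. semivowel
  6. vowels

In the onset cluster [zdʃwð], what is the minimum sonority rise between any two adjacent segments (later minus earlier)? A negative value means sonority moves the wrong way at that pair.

-3

/z/ — fricative, sonority 2.
/d/ — stop, sonority 1.
/ʃ/ — fricative, sonority 2.
/w/ — semivowel, sonority 5.
/ð/ — fricative, sonority 2.
/z/→/d/: change -1.
/d/→/ʃ/: change +1.
/ʃ/→/w/: change +3.
/w/→/ð/: change -3.
Minimum = -3.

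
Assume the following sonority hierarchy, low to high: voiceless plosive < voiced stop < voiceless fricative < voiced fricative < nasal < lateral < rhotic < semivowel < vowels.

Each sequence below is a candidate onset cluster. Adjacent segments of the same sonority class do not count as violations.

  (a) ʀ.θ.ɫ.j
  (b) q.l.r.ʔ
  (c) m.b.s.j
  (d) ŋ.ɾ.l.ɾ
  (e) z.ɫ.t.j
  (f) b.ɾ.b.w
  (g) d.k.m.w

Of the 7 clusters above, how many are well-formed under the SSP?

0

(a) ʀ.θ.ɫ.j: profile 7-3-6-8 — violates.
(b) q.l.r.ʔ: profile 1-6-7-1 — violates.
(c) m.b.s.j: profile 5-2-3-8 — violates.
(d) ŋ.ɾ.l.ɾ: profile 5-7-6-7 — violates.
(e) z.ɫ.t.j: profile 4-6-1-8 — violates.
(f) b.ɾ.b.w: profile 2-7-2-8 — violates.
(g) d.k.m.w: profile 2-1-5-8 — violates.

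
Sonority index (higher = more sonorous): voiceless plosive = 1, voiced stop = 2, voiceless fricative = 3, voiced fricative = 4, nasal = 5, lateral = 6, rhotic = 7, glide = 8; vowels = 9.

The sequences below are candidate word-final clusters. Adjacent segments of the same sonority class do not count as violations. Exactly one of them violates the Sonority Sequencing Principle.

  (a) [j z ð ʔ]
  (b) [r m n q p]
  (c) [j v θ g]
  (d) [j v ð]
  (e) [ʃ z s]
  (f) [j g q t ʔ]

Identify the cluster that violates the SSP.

e

(a) 8-4-4-1 → obeys
(b) 7-5-5-1-1 → obeys
(c) 8-4-3-2 → obeys
(d) 8-4-4 → obeys
(e) 3-4-3 → violates
(f) 8-2-1-1-1 → obeys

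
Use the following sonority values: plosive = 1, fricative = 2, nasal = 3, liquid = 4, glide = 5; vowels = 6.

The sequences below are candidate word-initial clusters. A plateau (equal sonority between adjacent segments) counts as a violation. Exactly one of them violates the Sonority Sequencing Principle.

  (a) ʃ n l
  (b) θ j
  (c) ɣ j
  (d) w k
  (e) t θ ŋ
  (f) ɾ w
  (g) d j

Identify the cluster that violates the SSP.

d

(a) ʃ n l: profile 2-3-4 — obeys.
(b) θ j: profile 2-5 — obeys.
(c) ɣ j: profile 2-5 — obeys.
(d) w k: profile 5-1 — violates.
(e) t θ ŋ: profile 1-2-3 — obeys.
(f) ɾ w: profile 4-5 — obeys.
(g) d j: profile 1-5 — obeys.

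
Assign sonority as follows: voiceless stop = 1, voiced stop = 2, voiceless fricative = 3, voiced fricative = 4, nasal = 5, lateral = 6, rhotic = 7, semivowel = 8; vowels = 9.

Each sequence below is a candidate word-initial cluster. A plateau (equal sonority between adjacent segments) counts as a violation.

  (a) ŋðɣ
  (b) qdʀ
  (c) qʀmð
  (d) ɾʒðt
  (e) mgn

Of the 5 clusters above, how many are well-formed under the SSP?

1

(a) sonority 5-4-4: ill-formed.
(b) sonority 1-2-7: well-formed.
(c) sonority 1-7-5-4: ill-formed.
(d) sonority 7-4-4-1: ill-formed.
(e) sonority 5-2-5: ill-formed.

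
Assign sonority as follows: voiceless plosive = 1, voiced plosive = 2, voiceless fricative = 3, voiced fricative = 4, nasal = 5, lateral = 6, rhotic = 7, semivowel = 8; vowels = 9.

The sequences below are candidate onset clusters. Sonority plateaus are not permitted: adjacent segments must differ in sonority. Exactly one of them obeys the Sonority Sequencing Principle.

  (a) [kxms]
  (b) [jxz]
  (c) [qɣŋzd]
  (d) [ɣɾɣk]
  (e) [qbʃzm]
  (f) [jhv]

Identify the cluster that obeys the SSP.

e

(a) [kxms]: profile 1-3-5-3 — violates.
(b) [jxz]: profile 8-3-4 — violates.
(c) [qɣŋzd]: profile 1-4-5-4-2 — violates.
(d) [ɣɾɣk]: profile 4-7-4-1 — violates.
(e) [qbʃzm]: profile 1-2-3-4-5 — obeys.
(f) [jhv]: profile 8-3-4 — violates.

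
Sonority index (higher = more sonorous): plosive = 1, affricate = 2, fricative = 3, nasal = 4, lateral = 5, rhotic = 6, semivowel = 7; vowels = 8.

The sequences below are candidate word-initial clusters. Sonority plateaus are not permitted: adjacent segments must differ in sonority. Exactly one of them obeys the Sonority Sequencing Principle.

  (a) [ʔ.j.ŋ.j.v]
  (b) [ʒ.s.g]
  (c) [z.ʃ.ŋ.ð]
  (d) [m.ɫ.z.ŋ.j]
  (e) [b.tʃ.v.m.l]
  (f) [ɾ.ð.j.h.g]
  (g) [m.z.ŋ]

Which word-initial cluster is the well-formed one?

(a) sonority 1-7-4-7-3: ill-formed.
(b) sonority 3-3-1: ill-formed.
(c) sonority 3-3-4-3: ill-formed.
(d) sonority 4-5-3-4-7: ill-formed.
(e) sonority 1-2-3-4-5: well-formed.
(f) sonority 6-3-7-3-1: ill-formed.
(g) sonority 4-3-4: ill-formed.

e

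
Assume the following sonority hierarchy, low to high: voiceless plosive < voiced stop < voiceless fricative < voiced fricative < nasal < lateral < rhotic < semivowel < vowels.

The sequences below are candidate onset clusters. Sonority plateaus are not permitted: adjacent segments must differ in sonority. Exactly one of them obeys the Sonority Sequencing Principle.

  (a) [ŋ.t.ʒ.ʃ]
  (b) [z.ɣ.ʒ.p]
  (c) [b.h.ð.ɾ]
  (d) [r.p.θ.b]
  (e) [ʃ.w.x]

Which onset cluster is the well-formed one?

c

(a) [ŋ.t.ʒ.ʃ]: profile 5-1-4-3 — violates.
(b) [z.ɣ.ʒ.p]: profile 4-4-4-1 — violates.
(c) [b.h.ð.ɾ]: profile 2-3-4-7 — obeys.
(d) [r.p.θ.b]: profile 7-1-3-2 — violates.
(e) [ʃ.w.x]: profile 3-8-3 — violates.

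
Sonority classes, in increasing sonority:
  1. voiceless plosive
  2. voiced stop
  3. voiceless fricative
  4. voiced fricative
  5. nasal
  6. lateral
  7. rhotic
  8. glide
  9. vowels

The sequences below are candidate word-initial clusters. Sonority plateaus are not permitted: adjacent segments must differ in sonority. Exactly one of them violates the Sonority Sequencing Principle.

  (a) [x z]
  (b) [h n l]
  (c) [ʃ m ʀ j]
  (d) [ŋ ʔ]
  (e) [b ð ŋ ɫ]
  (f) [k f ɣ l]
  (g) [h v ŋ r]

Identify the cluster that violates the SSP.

(a) 3-4 → obeys
(b) 3-5-6 → obeys
(c) 3-5-7-8 → obeys
(d) 5-1 → violates
(e) 2-4-5-6 → obeys
(f) 1-3-4-6 → obeys
(g) 3-4-5-7 → obeys

d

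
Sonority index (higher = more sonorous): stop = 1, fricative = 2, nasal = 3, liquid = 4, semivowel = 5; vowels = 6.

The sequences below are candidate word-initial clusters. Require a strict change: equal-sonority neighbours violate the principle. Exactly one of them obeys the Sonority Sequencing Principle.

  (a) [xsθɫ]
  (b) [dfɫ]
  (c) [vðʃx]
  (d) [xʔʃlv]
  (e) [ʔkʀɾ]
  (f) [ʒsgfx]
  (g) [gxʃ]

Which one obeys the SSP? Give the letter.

(a) sonority 2-2-2-4: ill-formed.
(b) sonority 1-2-4: well-formed.
(c) sonority 2-2-2-2: ill-formed.
(d) sonority 2-1-2-4-2: ill-formed.
(e) sonority 1-1-4-4: ill-formed.
(f) sonority 2-2-1-2-2: ill-formed.
(g) sonority 1-2-2: ill-formed.

b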